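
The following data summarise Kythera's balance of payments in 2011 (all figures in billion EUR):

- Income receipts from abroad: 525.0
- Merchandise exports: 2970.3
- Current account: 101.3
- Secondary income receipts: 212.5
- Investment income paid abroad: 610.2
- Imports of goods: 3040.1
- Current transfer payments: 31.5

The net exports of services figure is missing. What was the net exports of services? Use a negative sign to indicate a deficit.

75.3

Current account = goods balance + services balance + net primary income + net secondary income
Sum of the known components = 26.0
Net exports of services = CA - (known components) = 101.3 - 26.0 = 75.3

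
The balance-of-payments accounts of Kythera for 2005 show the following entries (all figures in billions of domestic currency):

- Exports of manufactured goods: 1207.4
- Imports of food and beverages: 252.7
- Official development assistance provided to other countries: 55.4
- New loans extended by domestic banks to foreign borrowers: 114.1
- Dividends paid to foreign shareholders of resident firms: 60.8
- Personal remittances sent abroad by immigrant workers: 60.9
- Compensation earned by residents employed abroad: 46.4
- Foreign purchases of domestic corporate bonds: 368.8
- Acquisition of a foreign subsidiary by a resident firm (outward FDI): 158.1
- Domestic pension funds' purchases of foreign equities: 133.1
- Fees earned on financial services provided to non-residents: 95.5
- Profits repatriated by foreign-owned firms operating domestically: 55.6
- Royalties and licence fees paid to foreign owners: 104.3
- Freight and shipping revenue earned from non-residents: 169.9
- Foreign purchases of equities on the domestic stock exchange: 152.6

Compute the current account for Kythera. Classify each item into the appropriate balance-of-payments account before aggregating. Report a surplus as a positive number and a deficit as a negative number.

929.5

Goods: -252.7 + 1207.4 = 954.7
Services: -104.3 + 95.5 + 169.9 = 161.1
Primary income: -55.6 - 60.8 + 46.4 = -70.0
Secondary income: -55.4 - 60.9 = -116.3
Current account = 954.7 + 161.1 + (-70.0) + (-116.3) = 929.5
(Excluded from the current account — financial account: new loans extended by domestic banks to foreign borrowers 114.1, foreign purchases of domestic corporate bonds 368.8, acquisition of a foreign subsidiary by a resident firm (outward FDI) 158.1, domestic pension funds' purchases of foreign equities 133.1, foreign purchases of equities on the domestic stock exchange 152.6.)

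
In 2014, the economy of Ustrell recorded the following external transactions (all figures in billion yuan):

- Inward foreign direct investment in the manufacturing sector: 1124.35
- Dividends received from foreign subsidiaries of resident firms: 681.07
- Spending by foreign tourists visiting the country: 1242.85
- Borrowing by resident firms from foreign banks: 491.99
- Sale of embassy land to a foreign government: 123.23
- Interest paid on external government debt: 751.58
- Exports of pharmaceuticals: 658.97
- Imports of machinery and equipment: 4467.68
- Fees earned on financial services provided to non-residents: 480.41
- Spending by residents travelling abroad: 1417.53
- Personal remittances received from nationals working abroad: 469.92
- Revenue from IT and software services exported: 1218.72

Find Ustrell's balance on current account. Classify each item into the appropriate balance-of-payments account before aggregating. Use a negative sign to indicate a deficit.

-1884.85

Goods: -4467.68 + 658.97 = -3808.71
Services: 1218.72 + 1242.85 - 1417.53 + 480.41 = 1524.45
Primary income: -751.58 + 681.07 = -70.51
Secondary income: 469.92
Current account = (-3808.71) + 1524.45 + (-70.51) + 469.92 = -1884.85
(Excluded from the current account — financial account: inward foreign direct investment in the manufacturing sector 1124.35, borrowing by resident firms from foreign banks 491.99; capital account: sale of embassy land to a foreign government 123.23.)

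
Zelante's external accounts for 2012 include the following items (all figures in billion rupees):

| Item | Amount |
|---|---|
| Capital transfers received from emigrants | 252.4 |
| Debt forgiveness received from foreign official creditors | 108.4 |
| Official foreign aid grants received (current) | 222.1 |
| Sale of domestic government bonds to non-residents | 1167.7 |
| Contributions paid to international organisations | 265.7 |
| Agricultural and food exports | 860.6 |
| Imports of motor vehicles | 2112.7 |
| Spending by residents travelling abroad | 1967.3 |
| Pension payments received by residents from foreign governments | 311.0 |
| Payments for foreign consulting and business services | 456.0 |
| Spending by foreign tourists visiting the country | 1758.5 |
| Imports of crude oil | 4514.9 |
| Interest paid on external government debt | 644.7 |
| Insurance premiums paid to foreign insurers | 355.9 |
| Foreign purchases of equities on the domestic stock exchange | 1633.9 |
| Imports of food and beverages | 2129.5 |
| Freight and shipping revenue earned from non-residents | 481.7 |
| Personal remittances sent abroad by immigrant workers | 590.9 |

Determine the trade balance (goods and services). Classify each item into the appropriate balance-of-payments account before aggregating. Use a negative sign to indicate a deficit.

Goods: -4514.9 - 2129.5 + 860.6 - 2112.7 = -7896.5
Services: -1967.3 + 481.7 - 355.9 - 456.0 + 1758.5 = -539.0
Trade balance = -7896.5 + (-539.0) = -8435.5
(Excluded from the trade balance — capital account: capital transfers received from emigrants 252.4, debt forgiveness received from foreign official creditors 108.4; secondary income: official foreign aid grants received (current) 222.1, contributions paid to international organisations 265.7, pension payments received by residents from foreign governments 311.0, personal remittances sent abroad by immigrant workers 590.9; financial account: sale of domestic government bonds to non-residents 1167.7, foreign purchases of equities on the domestic stock exchange 1633.9; primary income: interest paid on external government debt 644.7.)

-8435.5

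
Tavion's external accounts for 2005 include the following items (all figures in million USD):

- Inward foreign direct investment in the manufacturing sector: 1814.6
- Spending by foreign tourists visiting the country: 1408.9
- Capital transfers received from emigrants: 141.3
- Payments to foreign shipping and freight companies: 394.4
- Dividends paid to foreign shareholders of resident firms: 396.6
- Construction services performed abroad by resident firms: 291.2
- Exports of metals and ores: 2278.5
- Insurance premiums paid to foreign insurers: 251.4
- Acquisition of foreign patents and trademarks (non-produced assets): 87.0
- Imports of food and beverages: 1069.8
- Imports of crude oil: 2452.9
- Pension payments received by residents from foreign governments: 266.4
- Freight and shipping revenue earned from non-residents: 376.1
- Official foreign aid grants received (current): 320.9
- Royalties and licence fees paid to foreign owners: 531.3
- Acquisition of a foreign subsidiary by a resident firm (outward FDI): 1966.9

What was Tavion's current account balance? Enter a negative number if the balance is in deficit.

-154.4

Goods: 2278.5 - 2452.9 - 1069.8 = -1244.2
Services: 291.2 - 531.3 - 251.4 + 376.1 + 1408.9 - 394.4 = 899.1
Primary income: -396.6
Secondary income: 320.9 + 266.4 = 587.3
Current account = (-1244.2) + 899.1 + (-396.6) + 587.3 = -154.4
(Excluded from the current account — financial account: inward foreign direct investment in the manufacturing sector 1814.6, acquisition of a foreign subsidiary by a resident firm (outward FDI) 1966.9; capital account: capital transfers received from emigrants 141.3, acquisition of foreign patents and trademarks (non-produced assets) 87.0.)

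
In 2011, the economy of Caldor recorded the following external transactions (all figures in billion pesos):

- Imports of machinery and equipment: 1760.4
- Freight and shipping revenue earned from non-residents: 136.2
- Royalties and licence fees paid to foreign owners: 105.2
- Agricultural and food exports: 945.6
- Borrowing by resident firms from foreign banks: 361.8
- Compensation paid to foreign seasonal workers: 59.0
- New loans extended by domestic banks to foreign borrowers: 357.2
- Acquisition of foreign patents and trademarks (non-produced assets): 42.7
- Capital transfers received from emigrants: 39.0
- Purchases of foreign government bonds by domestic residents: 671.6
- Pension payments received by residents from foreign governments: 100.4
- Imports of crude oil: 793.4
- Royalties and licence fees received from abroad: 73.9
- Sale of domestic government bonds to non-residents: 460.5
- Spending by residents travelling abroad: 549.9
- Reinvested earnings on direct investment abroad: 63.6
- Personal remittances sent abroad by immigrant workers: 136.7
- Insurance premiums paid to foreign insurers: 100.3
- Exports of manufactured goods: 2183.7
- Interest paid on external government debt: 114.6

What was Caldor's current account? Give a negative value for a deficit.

-116.1

Goods: 945.6 - 793.4 - 1760.4 + 2183.7 = 575.5
Services: 73.9 - 549.9 - 105.2 + 136.2 - 100.3 = -545.3
Primary income: -114.6 - 59.0 + 63.6 = -110.0
Secondary income: -136.7 + 100.4 = -36.3
Current account = 575.5 + (-545.3) + (-110.0) + (-36.3) = -116.1
(Excluded from the current account — financial account: borrowing by resident firms from foreign banks 361.8, new loans extended by domestic banks to foreign borrowers 357.2, purchases of foreign government bonds by domestic residents 671.6, sale of domestic government bonds to non-residents 460.5; capital account: acquisition of foreign patents and trademarks (non-produced assets) 42.7, capital transfers received from emigrants 39.0.)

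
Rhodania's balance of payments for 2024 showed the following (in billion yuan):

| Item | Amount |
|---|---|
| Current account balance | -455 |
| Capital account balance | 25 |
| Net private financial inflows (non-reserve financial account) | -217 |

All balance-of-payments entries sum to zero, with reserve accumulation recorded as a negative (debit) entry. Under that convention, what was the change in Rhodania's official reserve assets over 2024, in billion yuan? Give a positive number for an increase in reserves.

-647

Official reserve transactions balance = -((-455) + 25 + (-217)) = 647
An accumulation of reserves is recorded as a debit (negative entry), so the change in the stock of reserves is the negative of that balance.
Change in official reserves = -(647) = -647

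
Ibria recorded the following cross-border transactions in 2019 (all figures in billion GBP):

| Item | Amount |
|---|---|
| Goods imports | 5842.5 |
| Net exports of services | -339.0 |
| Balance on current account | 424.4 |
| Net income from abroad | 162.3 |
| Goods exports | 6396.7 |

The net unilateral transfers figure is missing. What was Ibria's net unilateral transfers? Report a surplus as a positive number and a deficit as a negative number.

46.9

Current account = goods balance + services balance + net primary income + net secondary income
Sum of the known components = 377.5
Net unilateral transfers = CA - (known components) = 424.4 - 377.5 = 46.9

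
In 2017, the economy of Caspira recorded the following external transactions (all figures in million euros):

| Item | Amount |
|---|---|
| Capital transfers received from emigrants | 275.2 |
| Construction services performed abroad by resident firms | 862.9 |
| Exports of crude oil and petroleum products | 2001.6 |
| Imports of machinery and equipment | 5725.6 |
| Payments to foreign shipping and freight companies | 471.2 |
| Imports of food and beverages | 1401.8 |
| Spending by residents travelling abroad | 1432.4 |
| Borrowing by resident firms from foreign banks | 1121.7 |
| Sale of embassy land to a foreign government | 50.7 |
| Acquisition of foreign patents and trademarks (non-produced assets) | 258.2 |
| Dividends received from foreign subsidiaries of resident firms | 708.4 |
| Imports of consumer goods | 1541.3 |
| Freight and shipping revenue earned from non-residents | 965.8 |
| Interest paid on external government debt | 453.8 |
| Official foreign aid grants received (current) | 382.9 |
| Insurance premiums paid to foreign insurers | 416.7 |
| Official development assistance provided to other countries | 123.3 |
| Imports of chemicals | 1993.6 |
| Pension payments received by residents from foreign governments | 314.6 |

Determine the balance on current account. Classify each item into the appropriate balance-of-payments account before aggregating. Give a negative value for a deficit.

-8323.5

Goods: -1993.6 - 5725.6 - 1541.3 + 2001.6 - 1401.8 = -8660.7
Services: 965.8 - 471.2 - 1432.4 + 862.9 - 416.7 = -491.6
Primary income: -453.8 + 708.4 = 254.6
Secondary income: 382.9 - 123.3 + 314.6 = 574.2
Current account = (-8660.7) + (-491.6) + 254.6 + 574.2 = -8323.5
(Excluded from the current account — capital account: capital transfers received from emigrants 275.2, sale of embassy land to a foreign government 50.7, acquisition of foreign patents and trademarks (non-produced assets) 258.2; financial account: borrowing by resident firms from foreign banks 1121.7.)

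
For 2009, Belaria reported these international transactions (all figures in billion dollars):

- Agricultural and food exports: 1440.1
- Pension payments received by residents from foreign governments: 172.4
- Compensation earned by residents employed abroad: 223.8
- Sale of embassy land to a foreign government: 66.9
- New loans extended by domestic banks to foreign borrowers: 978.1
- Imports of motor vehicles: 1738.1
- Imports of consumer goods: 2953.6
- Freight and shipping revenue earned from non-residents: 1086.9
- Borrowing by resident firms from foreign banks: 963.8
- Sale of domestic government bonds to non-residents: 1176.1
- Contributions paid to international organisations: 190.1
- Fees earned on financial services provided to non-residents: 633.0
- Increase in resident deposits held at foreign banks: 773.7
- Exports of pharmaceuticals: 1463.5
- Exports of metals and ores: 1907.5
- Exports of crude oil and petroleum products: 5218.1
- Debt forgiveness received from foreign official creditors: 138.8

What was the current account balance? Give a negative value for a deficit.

7263.5

Goods: 1463.5 - 2953.6 - 1738.1 + 1440.1 + 5218.1 + 1907.5 = 5337.5
Services: 633.0 + 1086.9 = 1719.9
Primary income: 223.8
Secondary income: -190.1 + 172.4 = -17.7
Current account = 5337.5 + 1719.9 + 223.8 + (-17.7) = 7263.5
(Excluded from the current account — capital account: sale of embassy land to a foreign government 66.9, debt forgiveness received from foreign official creditors 138.8; financial account: new loans extended by domestic banks to foreign borrowers 978.1, borrowing by resident firms from foreign banks 963.8, sale of domestic government bonds to non-residents 1176.1, increase in resident deposits held at foreign banks 773.7.)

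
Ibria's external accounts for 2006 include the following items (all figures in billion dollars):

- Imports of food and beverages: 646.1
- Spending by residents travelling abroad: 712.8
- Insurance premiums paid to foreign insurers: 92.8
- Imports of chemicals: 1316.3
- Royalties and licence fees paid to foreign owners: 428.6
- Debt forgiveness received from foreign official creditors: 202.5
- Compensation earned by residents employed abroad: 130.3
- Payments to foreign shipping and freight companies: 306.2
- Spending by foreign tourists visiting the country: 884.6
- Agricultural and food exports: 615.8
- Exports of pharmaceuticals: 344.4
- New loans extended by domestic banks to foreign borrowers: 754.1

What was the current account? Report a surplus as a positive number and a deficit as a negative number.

Goods: -1316.3 + 344.4 - 646.1 + 615.8 = -1002.2
Services: -92.8 + 884.6 - 712.8 - 306.2 - 428.6 = -655.8
Primary income: 130.3
Current account = (-1002.2) + (-655.8) + 130.3 = -1527.7
(Excluded from the current account — capital account: debt forgiveness received from foreign official creditors 202.5; financial account: new loans extended by domestic banks to foreign borrowers 754.1.)

-1527.7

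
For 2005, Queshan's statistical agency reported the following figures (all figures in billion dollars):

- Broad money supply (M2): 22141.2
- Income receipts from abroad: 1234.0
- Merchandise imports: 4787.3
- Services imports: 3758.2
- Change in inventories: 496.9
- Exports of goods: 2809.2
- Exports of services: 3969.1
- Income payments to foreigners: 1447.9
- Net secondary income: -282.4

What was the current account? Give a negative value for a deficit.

Goods balance = 2809.2 - 4787.3 = -1978.1
Services balance = 3969.1 - 3758.2 = 210.9
Trade balance (goods + services) = -1978.1 + 210.9 = -1767.2
Net primary income = 1234.0 - 1447.9 = -213.9
Net secondary income = -282.4
Current account = -1767.2 + (-213.9) + (-282.4) = -2263.5

-2263.5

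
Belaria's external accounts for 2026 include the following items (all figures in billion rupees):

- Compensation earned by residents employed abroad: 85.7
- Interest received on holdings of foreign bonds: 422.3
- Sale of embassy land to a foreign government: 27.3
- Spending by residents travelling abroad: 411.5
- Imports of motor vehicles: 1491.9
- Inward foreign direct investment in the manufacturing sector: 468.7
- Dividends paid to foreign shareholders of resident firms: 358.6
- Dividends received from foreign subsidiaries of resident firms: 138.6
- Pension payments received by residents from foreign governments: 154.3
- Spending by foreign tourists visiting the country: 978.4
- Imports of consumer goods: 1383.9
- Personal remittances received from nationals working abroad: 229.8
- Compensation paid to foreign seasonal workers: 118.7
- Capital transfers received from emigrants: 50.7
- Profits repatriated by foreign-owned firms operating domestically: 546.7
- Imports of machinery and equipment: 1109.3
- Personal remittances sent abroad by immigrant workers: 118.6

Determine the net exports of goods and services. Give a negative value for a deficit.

Goods: -1383.9 - 1491.9 - 1109.3 = -3985.1
Services: -411.5 + 978.4 = 566.9
Trade balance = -3985.1 + 566.9 = -3418.2
(Excluded from the trade balance — primary income: compensation earned by residents employed abroad 85.7, interest received on holdings of foreign bonds 422.3, dividends paid to foreign shareholders of resident firms 358.6, dividends received from foreign subsidiaries of resident firms 138.6, compensation paid to foreign seasonal workers 118.7, profits repatriated by foreign-owned firms operating domestically 546.7; capital account: sale of embassy land to a foreign government 27.3, capital transfers received from emigrants 50.7; financial account: inward foreign direct investment in the manufacturing sector 468.7; secondary income: pension payments received by residents from foreign governments 154.3, personal remittances received from nationals working abroad 229.8, personal remittances sent abroad by immigrant workers 118.6.)

-3418.2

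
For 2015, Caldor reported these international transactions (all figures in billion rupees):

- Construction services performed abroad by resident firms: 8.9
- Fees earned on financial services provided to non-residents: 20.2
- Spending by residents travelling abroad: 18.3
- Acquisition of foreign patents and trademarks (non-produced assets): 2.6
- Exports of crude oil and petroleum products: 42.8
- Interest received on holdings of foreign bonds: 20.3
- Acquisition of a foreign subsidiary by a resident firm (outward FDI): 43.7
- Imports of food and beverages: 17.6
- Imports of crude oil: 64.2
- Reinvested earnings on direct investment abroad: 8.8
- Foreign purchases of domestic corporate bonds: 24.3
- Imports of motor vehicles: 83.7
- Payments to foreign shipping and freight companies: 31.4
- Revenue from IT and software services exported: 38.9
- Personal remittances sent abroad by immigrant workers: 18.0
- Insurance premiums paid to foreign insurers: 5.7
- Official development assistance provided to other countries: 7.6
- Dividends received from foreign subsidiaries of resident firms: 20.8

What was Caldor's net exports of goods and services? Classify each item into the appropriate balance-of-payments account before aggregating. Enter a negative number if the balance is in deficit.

Goods: -83.7 + 42.8 - 64.2 - 17.6 = -122.7
Services: -31.4 + 20.2 + 38.9 - 18.3 + 8.9 - 5.7 = 12.6
Trade balance = -122.7 + 12.6 = -110.1
(Excluded from the trade balance — capital account: acquisition of foreign patents and trademarks (non-produced assets) 2.6; primary income: interest received on holdings of foreign bonds 20.3, reinvested earnings on direct investment abroad 8.8, dividends received from foreign subsidiaries of resident firms 20.8; financial account: acquisition of a foreign subsidiary by a resident firm (outward FDI) 43.7, foreign purchases of domestic corporate bonds 24.3; secondary income: personal remittances sent abroad by immigrant workers 18.0, official development assistance provided to other countries 7.6.)

-110.1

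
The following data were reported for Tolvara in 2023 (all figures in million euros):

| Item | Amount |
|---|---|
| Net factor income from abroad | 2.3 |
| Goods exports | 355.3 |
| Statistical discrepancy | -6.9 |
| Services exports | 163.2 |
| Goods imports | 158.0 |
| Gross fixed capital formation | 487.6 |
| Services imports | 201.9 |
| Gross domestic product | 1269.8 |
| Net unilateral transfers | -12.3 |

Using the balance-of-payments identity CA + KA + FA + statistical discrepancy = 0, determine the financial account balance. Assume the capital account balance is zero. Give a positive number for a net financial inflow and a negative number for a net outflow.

-141.7

Goods balance = 355.3 - 158.0 = 197.3
Services balance = 163.2 - 201.9 = -38.7
Trade balance (goods + services) = 197.3 + (-38.7) = 158.6
Net primary income = 2.3
Net secondary income = -12.3
Current account = 158.6 + 2.3 + (-12.3) = 148.6
Financial account = -(148.6 + (-6.9)) = -141.7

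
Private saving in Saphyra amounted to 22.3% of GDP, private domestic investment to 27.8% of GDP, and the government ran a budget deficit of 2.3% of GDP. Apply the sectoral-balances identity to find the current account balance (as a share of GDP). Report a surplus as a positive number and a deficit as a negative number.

-7.8

By the sectoral-balances identity, CA = (S_private - I) + (T - G).
Private balance = 22.3 - 27.8 = -5.5
Government balance (T - G) = -2.3
CA = -5.5 + (-2.3) = -7.8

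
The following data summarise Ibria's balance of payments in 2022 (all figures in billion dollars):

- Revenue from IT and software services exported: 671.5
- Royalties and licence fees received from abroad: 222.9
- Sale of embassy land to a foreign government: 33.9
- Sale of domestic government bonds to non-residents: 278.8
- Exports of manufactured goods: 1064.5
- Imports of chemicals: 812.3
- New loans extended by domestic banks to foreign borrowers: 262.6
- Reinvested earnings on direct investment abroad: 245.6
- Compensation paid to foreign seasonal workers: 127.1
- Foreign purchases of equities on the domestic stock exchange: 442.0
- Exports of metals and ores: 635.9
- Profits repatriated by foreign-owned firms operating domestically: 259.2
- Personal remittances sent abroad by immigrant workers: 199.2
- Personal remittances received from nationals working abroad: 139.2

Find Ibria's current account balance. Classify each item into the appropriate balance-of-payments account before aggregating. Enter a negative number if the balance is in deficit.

1581.8

Goods: 635.9 + 1064.5 - 812.3 = 888.1
Services: 222.9 + 671.5 = 894.4
Primary income: -259.2 - 127.1 + 245.6 = -140.7
Secondary income: -199.2 + 139.2 = -60.0
Current account = 888.1 + 894.4 + (-140.7) + (-60.0) = 1581.8
(Excluded from the current account — capital account: sale of embassy land to a foreign government 33.9; financial account: sale of domestic government bonds to non-residents 278.8, new loans extended by domestic banks to foreign borrowers 262.6, foreign purchases of equities on the domestic stock exchange 442.0.)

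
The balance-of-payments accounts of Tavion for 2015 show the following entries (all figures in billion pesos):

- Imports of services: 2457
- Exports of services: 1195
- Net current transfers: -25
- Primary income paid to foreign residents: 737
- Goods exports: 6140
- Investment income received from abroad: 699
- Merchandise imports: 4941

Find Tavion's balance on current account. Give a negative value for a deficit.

Goods balance = 6140 - 4941 = 1199
Services balance = 1195 - 2457 = -1262
Trade balance (goods + services) = 1199 + (-1262) = -63
Net primary income = 699 - 737 = -38
Net secondary income = -25
Current account = -63 + (-38) + (-25) = -126

-126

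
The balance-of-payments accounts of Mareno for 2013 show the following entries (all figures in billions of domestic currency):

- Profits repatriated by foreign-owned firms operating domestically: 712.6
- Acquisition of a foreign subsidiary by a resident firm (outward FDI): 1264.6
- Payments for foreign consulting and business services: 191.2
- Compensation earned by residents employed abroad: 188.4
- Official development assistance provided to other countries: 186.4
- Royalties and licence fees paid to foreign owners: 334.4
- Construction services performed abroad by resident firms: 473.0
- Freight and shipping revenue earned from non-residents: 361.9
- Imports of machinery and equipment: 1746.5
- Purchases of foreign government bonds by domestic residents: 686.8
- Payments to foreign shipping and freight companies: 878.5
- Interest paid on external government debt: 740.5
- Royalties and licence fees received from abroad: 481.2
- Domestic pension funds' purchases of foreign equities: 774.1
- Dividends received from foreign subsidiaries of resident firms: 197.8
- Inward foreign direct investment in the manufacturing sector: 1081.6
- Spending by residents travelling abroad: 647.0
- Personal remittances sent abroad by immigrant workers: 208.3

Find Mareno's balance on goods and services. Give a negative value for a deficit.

Goods: -1746.5
Services: -878.5 - 334.4 - 191.2 - 647.0 + 361.9 + 473.0 + 481.2 = -735.0
Trade balance = -1746.5 + (-735.0) = -2481.5
(Excluded from the trade balance — primary income: profits repatriated by foreign-owned firms operating domestically 712.6, compensation earned by residents employed abroad 188.4, interest paid on external government debt 740.5, dividends received from foreign subsidiaries of resident firms 197.8; financial account: acquisition of a foreign subsidiary by a resident firm (outward FDI) 1264.6, purchases of foreign government bonds by domestic residents 686.8, domestic pension funds' purchases of foreign equities 774.1, inward foreign direct investment in the manufacturing sector 1081.6; secondary income: official development assistance provided to other countries 186.4, personal remittances sent abroad by immigrant workers 208.3.)

-2481.5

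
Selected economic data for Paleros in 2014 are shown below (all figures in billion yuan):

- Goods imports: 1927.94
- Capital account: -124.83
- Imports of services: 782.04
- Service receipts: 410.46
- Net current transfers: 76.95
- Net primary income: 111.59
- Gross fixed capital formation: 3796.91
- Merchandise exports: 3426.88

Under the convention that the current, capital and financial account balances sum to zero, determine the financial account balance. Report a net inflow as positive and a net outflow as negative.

Goods balance = 3426.88 - 1927.94 = 1498.94
Services balance = 410.46 - 782.04 = -371.58
Trade balance (goods + services) = 1498.94 + (-371.58) = 1127.36
Net primary income = 111.59
Net secondary income = 76.95
Current account = 1127.36 + 111.59 + 76.95 = 1315.90
Financial account = -(1315.90 + (-124.83)) = -1191.07

-1191.07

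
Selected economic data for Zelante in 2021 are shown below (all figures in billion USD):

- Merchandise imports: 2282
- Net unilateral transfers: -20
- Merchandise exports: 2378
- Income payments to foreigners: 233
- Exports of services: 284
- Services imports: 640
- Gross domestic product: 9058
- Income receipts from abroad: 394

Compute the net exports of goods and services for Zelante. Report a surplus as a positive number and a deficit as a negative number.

-260

Goods balance = 2378 - 2282 = 96
Services balance = 284 - 640 = -356
Trade balance (goods + services) = 96 + (-356) = -260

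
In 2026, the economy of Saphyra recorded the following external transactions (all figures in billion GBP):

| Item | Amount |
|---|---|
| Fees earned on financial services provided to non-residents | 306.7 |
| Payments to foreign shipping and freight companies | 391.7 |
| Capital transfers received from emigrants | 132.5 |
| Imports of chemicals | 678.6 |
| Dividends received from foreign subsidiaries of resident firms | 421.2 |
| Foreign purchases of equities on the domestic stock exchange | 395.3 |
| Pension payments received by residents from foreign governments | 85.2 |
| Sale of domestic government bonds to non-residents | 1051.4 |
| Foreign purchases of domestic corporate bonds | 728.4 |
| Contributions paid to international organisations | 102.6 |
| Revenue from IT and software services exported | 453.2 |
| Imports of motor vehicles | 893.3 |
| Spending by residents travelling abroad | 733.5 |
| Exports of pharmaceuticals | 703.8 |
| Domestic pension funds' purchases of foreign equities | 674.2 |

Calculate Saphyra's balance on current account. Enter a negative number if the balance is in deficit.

Goods: 703.8 - 893.3 - 678.6 = -868.1
Services: -733.5 + 306.7 + 453.2 - 391.7 = -365.3
Primary income: 421.2
Secondary income: 85.2 - 102.6 = -17.4
Current account = (-868.1) + (-365.3) + 421.2 + (-17.4) = -829.6
(Excluded from the current account — capital account: capital transfers received from emigrants 132.5; financial account: foreign purchases of equities on the domestic stock exchange 395.3, sale of domestic government bonds to non-residents 1051.4, foreign purchases of domestic corporate bonds 728.4, domestic pension funds' purchases of foreign equities 674.2.)

-829.6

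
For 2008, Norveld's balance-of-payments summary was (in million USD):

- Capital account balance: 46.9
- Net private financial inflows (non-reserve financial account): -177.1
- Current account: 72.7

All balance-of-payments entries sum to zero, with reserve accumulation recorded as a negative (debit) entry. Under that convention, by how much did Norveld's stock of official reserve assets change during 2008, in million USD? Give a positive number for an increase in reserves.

-57.5

Official reserve transactions balance = -(72.7 + 46.9 + (-177.1)) = 57.5
An accumulation of reserves is recorded as a debit (negative entry), so the change in the stock of reserves is the negative of that balance.
Change in official reserves = -(57.5) = -57.5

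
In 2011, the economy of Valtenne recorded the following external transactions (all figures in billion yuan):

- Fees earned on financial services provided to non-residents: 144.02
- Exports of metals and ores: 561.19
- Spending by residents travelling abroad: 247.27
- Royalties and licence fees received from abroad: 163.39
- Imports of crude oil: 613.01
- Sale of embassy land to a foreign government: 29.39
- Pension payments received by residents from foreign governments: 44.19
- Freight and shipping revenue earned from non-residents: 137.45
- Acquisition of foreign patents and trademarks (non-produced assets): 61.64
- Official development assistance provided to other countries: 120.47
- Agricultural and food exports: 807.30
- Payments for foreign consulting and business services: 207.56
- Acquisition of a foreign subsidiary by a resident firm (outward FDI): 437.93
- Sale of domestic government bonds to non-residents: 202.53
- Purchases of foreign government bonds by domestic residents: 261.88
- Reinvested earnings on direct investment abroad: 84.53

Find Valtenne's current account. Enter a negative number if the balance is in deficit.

Goods: 561.19 - 613.01 + 807.30 = 755.48
Services: -207.56 - 247.27 + 144.02 + 137.45 + 163.39 = -9.97
Primary income: 84.53
Secondary income: 44.19 - 120.47 = -76.28
Current account = 755.48 + (-9.97) + 84.53 + (-76.28) = 753.76
(Excluded from the current account — capital account: sale of embassy land to a foreign government 29.39, acquisition of foreign patents and trademarks (non-produced assets) 61.64; financial account: acquisition of a foreign subsidiary by a resident firm (outward FDI) 437.93, sale of domestic government bonds to non-residents 202.53, purchases of foreign government bonds by domestic residents 261.88.)

753.76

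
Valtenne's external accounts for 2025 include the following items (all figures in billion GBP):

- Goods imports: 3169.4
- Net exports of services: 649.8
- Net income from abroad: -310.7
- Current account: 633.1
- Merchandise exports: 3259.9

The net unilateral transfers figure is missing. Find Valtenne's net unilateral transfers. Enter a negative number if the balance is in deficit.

203.5

Current account = goods balance + services balance + net primary income + net secondary income
Sum of the known components = 429.6
Net unilateral transfers = CA - (known components) = 633.1 - 429.6 = 203.5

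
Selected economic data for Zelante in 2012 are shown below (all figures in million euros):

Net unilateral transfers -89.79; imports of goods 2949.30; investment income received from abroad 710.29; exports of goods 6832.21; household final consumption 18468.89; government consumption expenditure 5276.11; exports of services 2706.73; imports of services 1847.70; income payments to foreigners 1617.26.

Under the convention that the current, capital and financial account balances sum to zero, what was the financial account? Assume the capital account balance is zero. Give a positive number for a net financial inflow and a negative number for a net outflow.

-3745.18

Goods balance = 6832.21 - 2949.30 = 3882.91
Services balance = 2706.73 - 1847.70 = 859.03
Trade balance (goods + services) = 3882.91 + 859.03 = 4741.94
Net primary income = 710.29 - 1617.26 = -906.97
Net secondary income = -89.79
Current account = 4741.94 + (-906.97) + (-89.79) = 3745.18
Financial account = -(3745.18) = -3745.18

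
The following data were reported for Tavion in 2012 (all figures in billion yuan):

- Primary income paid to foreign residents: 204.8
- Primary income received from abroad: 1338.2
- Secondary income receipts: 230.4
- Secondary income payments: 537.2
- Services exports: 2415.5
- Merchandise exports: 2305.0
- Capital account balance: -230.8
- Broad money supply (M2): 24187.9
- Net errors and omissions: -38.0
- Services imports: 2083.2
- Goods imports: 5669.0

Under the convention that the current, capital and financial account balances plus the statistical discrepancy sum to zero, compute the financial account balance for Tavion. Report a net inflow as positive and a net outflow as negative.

Goods balance = 2305.0 - 5669.0 = -3364.0
Services balance = 2415.5 - 2083.2 = 332.3
Trade balance (goods + services) = -3364.0 + 332.3 = -3031.7
Net primary income = 1338.2 - 204.8 = 1133.4
Net secondary income = 230.4 - 537.2 = -306.8
Current account = -3031.7 + 1133.4 + (-306.8) = -2205.1
Financial account = -(-2205.1 + (-230.8) + (-38.0)) = 2473.9

2473.9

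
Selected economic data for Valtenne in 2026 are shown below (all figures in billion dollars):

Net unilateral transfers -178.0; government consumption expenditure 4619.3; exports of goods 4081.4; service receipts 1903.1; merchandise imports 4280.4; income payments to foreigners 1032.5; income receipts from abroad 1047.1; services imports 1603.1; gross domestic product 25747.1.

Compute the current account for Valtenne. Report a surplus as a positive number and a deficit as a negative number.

Goods balance = 4081.4 - 4280.4 = -199.0
Services balance = 1903.1 - 1603.1 = 300.0
Trade balance (goods + services) = -199.0 + 300.0 = 101.0
Net primary income = 1047.1 - 1032.5 = 14.6
Net secondary income = -178.0
Current account = 101.0 + 14.6 + (-178.0) = -62.4

-62.4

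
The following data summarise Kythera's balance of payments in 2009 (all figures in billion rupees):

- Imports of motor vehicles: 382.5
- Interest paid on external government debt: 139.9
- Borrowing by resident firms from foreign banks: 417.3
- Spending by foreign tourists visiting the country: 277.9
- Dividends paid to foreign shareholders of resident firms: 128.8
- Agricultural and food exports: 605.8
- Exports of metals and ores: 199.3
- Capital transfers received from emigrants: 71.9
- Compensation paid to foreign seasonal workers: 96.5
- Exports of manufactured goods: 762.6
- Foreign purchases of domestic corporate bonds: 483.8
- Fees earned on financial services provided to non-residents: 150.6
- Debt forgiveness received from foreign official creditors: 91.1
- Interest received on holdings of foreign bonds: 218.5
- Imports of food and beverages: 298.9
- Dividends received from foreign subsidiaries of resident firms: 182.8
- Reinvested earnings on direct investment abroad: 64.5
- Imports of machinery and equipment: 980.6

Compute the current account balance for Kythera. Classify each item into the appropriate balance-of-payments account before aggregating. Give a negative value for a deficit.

Goods: -980.6 + 605.8 + 199.3 - 382.5 - 298.9 + 762.6 = -94.3
Services: 277.9 + 150.6 = 428.5
Primary income: 182.8 + 64.5 - 139.9 + 218.5 - 128.8 - 96.5 = 100.6
Current account = (-94.3) + 428.5 + 100.6 = 434.8
(Excluded from the current account — financial account: borrowing by resident firms from foreign banks 417.3, foreign purchases of domestic corporate bonds 483.8; capital account: capital transfers received from emigrants 71.9, debt forgiveness received from foreign official creditors 91.1.)

434.8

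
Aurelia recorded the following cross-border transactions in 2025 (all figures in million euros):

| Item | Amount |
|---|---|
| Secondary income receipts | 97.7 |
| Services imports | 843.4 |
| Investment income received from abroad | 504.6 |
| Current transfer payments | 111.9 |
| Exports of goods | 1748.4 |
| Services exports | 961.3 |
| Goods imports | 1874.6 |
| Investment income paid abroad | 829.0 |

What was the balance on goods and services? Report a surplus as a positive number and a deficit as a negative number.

Goods balance = 1748.4 - 1874.6 = -126.2
Services balance = 961.3 - 843.4 = 117.9
Trade balance (goods + services) = -126.2 + 117.9 = -8.3

-8.3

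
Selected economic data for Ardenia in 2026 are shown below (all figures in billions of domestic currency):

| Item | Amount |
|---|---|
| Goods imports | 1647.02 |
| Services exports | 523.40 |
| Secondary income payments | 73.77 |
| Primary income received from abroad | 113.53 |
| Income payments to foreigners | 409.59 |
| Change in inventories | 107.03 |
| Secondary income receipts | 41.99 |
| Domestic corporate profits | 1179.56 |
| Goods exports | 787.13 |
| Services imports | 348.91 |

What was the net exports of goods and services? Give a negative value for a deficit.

-685.40

Goods balance = 787.13 - 1647.02 = -859.89
Services balance = 523.40 - 348.91 = 174.49
Trade balance (goods + services) = -859.89 + 174.49 = -685.40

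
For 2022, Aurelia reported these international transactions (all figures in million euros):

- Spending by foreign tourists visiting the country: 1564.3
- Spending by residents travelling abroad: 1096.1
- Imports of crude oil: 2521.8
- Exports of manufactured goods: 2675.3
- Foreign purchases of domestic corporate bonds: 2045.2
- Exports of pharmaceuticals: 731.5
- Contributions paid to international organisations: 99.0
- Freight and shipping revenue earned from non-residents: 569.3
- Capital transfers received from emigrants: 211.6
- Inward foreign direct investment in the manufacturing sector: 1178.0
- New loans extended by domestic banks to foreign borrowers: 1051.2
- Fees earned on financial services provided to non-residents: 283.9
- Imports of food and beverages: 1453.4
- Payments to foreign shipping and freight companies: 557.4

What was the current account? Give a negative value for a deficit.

Goods: -1453.4 - 2521.8 + 2675.3 + 731.5 = -568.4
Services: -1096.1 + 283.9 - 557.4 + 1564.3 + 569.3 = 764.0
Secondary income: -99.0
Current account = (-568.4) + 764.0 + (-99.0) = 96.6
(Excluded from the current account — financial account: foreign purchases of domestic corporate bonds 2045.2, inward foreign direct investment in the manufacturing sector 1178.0, new loans extended by domestic banks to foreign borrowers 1051.2; capital account: capital transfers received from emigrants 211.6.)

96.6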